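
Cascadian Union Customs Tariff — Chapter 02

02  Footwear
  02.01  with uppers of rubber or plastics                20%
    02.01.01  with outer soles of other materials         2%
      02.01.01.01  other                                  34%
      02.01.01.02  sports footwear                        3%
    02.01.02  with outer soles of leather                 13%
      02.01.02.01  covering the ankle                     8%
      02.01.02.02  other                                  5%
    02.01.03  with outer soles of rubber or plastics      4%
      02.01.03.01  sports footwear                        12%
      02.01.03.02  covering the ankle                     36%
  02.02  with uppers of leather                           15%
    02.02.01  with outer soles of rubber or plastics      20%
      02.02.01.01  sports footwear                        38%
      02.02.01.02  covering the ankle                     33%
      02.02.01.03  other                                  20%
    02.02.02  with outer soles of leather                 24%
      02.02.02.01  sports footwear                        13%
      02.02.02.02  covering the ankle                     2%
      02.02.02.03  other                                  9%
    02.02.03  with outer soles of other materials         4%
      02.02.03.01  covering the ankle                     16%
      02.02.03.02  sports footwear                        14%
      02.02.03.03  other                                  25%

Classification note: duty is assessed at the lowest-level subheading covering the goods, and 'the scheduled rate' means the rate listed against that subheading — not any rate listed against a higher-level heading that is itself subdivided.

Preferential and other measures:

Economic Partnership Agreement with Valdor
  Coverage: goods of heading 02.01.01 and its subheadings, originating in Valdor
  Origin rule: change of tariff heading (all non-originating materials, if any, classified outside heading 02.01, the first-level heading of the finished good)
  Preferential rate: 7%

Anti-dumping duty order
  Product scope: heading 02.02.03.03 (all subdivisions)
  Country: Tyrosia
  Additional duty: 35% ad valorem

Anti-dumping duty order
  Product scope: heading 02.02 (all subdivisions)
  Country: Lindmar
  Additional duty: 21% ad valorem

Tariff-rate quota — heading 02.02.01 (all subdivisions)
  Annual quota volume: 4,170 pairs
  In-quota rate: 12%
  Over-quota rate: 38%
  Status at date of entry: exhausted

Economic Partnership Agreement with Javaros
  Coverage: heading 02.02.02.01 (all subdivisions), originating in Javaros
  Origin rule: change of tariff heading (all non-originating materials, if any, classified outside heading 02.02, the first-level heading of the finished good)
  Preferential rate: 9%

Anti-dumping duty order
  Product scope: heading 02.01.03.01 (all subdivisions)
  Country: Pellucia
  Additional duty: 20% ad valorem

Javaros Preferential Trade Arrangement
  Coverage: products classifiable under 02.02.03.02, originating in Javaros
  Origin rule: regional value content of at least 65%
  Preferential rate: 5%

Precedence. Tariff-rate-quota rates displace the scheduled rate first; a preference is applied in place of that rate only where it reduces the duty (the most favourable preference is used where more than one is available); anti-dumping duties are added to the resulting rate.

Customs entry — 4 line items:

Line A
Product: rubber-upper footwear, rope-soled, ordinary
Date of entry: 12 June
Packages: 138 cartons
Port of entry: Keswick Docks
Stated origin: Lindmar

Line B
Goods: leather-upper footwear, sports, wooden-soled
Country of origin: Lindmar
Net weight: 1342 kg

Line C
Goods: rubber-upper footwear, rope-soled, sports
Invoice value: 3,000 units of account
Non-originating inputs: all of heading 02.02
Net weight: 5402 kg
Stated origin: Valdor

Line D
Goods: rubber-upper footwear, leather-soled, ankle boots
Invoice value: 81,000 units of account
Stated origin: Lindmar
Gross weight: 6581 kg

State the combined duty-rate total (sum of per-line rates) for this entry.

80%

Line A: rubber-upper → 02.01; rope-soled → 02.01.01; ordinary → 02.01.01.01. Scheduled 34%. No special measure applies. → 34%.
Line B: leather-upper → 02.02; wooden-soled → 02.02.03; sports → 02.02.03.02. Scheduled 14%. anti-dumping (Lindmar, 02.02): +21%; total 14% + 21% = 35%. → 35%.
Line C: rubber-upper → 02.01; rope-soled → 02.01.01; sports → 02.01.01.02. Scheduled 3%. Valdor agreement on 02.01.01: CTH met → 7% available; preference 7% not lower than 3% → no reduction. → 3%.
Line D: rubber-upper → 02.01; leather-soled → 02.01.02; ankle boots → 02.01.02.01. Scheduled 8%. No special measure applies. → 8%.
Sum: 34% + 35% + 3% + 8% = 80%.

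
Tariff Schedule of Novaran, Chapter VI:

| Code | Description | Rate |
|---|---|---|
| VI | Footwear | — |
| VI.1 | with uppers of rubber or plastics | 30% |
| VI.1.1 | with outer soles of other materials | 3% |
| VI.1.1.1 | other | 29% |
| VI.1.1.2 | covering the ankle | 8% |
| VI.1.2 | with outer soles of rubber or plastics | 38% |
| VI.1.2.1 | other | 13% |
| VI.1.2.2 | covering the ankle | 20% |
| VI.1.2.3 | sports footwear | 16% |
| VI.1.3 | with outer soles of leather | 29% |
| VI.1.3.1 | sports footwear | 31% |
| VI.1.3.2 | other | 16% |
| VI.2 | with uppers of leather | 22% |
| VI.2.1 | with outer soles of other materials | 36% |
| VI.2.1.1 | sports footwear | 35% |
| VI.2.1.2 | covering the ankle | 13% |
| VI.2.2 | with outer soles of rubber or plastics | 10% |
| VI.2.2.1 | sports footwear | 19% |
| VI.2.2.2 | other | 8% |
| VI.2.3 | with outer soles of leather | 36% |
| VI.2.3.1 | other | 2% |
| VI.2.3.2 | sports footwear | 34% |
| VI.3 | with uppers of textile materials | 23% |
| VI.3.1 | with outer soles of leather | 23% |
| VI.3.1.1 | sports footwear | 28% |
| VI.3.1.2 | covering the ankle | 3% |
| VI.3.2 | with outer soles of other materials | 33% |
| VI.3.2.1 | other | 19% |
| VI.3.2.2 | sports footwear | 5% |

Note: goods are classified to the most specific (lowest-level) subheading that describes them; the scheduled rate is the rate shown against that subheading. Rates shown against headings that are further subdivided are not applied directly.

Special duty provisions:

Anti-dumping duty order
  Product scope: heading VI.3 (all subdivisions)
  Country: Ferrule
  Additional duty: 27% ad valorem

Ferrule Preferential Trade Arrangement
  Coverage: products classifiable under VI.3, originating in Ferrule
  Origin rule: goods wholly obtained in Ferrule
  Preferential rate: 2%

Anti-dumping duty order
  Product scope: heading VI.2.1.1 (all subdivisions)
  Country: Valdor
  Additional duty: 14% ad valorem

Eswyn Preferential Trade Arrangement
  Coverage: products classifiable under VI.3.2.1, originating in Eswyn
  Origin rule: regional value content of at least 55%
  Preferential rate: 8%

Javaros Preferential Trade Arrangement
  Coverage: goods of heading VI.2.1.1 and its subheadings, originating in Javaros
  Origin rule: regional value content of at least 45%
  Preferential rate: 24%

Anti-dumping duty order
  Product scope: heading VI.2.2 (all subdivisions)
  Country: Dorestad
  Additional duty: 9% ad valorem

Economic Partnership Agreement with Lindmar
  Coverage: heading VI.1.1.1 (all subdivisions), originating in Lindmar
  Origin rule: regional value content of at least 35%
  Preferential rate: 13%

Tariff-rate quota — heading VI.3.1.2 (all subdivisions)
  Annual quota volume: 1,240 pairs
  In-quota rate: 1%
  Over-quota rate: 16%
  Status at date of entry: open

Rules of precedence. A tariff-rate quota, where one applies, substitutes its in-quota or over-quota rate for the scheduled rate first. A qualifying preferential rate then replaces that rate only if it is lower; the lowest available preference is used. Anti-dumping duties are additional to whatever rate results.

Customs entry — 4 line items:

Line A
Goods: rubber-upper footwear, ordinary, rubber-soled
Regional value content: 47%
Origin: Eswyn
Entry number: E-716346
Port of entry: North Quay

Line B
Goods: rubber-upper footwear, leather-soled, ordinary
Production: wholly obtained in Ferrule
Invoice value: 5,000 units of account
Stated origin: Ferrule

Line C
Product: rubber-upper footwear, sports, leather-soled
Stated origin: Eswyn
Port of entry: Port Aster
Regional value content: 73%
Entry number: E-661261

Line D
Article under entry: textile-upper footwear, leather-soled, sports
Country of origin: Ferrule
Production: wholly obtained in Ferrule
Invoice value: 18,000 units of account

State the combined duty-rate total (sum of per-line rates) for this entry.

Line A: rubber-upper → VI.1; rubber-soled → VI.1.2; ordinary → VI.1.2.1. Scheduled 13%. Eswyn agreement on VI.3.2.1: VI.1.2.1 not covered. → 13%.
Line B: rubber-upper → VI.1; leather-soled → VI.1.3; ordinary → VI.1.3.2. Scheduled 16%. Ferrule agreement on VI.3: VI.1.3.2 not covered. → 16%.
Line C: rubber-upper → VI.1; leather-soled → VI.1.3; sports → VI.1.3.1. Scheduled 31%. Eswyn agreement on VI.3.2.1: VI.1.3.1 not covered. → 31%.
Line D: textile-upper → VI.3; leather-soled → VI.3.1; sports → VI.3.1.1. Scheduled 28%. Ferrule agreement on VI.3: wholly obtained → 2% available; preferential 2%; anti-dumping (Ferrule, VI.3): +27%; total 2% + 27% = 29%. → 29%.
Sum: 13% + 16% + 31% + 29% = 89%.

89%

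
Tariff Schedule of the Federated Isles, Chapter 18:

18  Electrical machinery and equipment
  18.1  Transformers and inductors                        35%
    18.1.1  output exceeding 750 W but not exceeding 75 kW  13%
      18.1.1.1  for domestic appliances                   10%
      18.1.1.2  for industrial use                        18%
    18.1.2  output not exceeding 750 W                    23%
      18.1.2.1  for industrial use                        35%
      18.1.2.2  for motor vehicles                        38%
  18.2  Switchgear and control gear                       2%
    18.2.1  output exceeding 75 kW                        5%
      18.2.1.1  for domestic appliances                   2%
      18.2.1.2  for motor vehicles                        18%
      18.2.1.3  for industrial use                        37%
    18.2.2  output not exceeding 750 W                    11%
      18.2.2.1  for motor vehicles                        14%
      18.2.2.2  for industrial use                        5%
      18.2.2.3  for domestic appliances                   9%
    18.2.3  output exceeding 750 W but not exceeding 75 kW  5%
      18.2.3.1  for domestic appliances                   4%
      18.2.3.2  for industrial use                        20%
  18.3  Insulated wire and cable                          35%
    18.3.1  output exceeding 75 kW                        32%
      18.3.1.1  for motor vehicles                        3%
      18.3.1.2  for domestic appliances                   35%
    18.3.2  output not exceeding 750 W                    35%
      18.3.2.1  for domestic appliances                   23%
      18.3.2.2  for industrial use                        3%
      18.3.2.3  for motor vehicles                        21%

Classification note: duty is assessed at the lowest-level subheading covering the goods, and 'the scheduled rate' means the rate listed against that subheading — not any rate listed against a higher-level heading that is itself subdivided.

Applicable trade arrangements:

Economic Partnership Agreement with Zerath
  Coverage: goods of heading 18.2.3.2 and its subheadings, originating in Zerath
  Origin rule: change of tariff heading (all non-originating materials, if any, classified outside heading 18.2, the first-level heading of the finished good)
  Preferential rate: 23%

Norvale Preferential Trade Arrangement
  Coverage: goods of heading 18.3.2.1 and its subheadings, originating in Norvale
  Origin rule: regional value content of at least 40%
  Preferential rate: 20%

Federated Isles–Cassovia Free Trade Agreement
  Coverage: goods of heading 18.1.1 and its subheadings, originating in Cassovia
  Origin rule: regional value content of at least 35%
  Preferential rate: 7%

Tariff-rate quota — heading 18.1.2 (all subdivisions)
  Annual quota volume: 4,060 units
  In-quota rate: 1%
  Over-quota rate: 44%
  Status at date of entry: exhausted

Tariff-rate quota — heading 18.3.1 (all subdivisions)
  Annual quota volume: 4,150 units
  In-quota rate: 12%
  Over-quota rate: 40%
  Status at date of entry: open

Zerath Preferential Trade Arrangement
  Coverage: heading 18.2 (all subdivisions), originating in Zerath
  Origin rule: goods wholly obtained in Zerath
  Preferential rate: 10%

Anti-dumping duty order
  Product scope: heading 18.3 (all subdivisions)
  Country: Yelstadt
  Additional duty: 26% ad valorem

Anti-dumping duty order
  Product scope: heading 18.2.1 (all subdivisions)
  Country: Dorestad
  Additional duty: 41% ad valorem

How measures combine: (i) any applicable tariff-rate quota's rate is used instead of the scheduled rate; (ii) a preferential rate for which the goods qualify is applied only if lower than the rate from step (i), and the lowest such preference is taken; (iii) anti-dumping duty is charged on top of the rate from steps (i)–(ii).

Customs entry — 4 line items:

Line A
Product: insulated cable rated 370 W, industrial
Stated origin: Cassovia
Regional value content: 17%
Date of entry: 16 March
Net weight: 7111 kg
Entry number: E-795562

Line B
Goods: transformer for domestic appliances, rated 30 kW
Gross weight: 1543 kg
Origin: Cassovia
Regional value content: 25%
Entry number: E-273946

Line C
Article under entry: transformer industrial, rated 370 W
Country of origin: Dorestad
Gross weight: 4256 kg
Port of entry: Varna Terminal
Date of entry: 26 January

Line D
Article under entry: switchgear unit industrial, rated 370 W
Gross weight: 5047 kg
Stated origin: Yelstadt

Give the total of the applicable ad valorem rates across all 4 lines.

Line A: insulated cable → 18.3; rated 370 W → 18.3.2; industrial → 18.3.2.2. Scheduled 3%. Cassovia agreement on 18.1.1: 18.3.2.2 not covered. → 3%.
Line B: transformer → 18.1; rated 30 kW → 18.1.1; for domestic appliances → 18.1.1.1. Scheduled 10%. Cassovia agreement on 18.1.1: RVC < 35%. → 10%.
Line C: transformer → 18.1; rated 370 W → 18.1.2; industrial → 18.1.2.1. Scheduled 35%. quota on 18.1.2 exhausted → over-quota 44%. → 44%.
Line D: switchgear unit → 18.2; rated 370 W → 18.2.2; industrial → 18.2.2.2. Scheduled 5%. No special measure applies. → 5%.
Sum: 3% + 10% + 44% + 5% = 62%.

62%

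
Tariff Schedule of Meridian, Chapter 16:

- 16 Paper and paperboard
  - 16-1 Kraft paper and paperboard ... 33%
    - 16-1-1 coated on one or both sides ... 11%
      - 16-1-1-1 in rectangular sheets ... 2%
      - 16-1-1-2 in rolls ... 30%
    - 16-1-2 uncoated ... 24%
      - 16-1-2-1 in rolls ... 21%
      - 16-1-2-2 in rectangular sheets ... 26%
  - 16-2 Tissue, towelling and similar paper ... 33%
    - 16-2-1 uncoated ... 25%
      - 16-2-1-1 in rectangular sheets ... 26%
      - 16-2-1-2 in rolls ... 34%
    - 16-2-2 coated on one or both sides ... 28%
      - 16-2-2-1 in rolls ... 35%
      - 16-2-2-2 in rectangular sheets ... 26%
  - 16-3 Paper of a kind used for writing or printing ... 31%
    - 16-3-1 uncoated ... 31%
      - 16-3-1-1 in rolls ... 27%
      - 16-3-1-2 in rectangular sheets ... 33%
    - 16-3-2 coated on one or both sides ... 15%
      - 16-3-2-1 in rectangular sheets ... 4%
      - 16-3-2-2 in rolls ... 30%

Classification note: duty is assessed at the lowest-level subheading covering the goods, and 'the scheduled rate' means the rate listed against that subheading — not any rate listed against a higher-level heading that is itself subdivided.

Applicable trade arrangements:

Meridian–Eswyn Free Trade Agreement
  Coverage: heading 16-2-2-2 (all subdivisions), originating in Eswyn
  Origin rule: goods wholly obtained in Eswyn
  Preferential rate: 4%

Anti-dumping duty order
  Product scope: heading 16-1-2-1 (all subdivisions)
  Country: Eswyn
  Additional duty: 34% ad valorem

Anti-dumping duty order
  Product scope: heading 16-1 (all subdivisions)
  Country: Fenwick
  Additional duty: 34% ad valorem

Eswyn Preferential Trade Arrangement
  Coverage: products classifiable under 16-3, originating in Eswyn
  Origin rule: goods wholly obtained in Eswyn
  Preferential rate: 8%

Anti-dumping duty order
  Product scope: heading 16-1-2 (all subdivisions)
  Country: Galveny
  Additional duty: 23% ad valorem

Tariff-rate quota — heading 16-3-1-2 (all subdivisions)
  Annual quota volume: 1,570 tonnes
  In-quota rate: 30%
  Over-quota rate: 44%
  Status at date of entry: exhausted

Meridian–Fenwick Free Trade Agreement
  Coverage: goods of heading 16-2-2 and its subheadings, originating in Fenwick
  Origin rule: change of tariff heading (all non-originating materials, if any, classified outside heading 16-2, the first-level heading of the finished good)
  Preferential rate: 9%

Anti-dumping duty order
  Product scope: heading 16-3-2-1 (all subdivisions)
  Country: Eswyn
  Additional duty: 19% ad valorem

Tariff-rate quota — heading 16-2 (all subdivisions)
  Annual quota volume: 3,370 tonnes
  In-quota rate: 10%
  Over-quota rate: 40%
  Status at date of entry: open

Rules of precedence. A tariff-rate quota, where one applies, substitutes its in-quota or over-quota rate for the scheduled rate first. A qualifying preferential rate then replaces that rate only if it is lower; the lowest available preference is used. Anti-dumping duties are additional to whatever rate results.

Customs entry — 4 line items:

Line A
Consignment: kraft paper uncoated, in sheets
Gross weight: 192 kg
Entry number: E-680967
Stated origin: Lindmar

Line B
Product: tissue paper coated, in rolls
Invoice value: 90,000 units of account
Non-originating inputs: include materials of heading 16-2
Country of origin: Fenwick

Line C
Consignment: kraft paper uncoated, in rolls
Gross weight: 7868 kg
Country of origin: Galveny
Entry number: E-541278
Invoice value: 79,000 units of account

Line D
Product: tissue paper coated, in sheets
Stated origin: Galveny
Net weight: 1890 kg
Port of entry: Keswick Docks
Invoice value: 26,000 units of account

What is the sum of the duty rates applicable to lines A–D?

90%

Line A: kraft paper → 16-1; uncoated → 16-1-2; in sheets → 16-1-2-2. Scheduled 26%. No special measure applies. → 26%.
Line B: tissue paper → 16-2; coated → 16-2-2; in rolls → 16-2-2-1. Scheduled 35%. quota on 16-2 open → in-quota 10%; Fenwick agreement on 16-2-2: CTH not met. → 10%.
Line C: kraft paper → 16-1; uncoated → 16-1-2; in rolls → 16-1-2-1. Scheduled 21%. anti-dumping (Galveny, 16-1-2): +23%; total 21% + 23% = 44%. → 44%.
Line D: tissue paper → 16-2; coated → 16-2-2; in sheets → 16-2-2-2. Scheduled 26%. quota on 16-2 open → in-quota 10%. → 10%.
Sum: 26% + 10% + 44% + 10% = 90%.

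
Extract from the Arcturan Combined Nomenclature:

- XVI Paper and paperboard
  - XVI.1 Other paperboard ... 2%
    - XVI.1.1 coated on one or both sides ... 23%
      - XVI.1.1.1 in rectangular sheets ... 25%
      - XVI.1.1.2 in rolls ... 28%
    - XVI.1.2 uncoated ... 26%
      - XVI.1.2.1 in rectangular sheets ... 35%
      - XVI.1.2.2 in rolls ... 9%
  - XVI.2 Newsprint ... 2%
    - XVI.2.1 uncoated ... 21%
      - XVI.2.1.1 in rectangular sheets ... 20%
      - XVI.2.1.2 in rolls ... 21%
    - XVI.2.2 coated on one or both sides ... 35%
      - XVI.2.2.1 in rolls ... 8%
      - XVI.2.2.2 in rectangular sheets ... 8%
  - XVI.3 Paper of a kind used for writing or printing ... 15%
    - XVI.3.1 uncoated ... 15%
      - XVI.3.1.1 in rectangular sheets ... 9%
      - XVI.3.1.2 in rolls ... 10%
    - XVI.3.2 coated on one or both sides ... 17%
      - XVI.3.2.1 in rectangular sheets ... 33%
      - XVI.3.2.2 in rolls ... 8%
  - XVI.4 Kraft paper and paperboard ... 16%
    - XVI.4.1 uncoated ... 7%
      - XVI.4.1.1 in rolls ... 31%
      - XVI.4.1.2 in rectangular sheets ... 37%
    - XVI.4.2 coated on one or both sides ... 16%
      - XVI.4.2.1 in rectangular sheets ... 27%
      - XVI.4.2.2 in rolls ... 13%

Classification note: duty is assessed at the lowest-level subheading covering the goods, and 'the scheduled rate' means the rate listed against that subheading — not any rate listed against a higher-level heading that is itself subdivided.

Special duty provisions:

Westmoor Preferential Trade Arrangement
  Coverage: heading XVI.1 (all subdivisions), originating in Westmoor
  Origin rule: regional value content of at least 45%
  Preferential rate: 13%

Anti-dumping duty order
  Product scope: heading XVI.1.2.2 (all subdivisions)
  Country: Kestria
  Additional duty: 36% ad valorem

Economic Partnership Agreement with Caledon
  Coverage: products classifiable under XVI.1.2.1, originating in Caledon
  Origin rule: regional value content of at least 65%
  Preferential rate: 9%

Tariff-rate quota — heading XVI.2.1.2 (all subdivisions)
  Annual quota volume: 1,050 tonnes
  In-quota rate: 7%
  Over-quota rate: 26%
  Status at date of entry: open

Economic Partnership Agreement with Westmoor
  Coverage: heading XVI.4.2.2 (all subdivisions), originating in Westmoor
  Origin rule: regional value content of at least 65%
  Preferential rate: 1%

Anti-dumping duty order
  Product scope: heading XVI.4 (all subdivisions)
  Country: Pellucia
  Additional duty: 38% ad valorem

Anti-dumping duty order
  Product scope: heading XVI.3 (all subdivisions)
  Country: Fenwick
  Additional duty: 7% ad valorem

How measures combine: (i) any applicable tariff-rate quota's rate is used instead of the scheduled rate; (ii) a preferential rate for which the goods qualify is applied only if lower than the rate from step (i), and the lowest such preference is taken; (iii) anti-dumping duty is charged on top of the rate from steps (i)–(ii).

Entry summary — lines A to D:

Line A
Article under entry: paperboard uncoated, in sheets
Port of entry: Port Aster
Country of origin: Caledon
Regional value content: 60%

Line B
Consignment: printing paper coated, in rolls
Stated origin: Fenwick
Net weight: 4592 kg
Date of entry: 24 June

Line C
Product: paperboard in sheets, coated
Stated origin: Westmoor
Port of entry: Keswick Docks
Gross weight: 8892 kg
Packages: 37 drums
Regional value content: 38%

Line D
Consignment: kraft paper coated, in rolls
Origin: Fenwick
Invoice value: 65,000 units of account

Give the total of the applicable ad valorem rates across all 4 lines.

88%

Line A: paperboard → XVI.1; uncoated → XVI.1.2; in sheets → XVI.1.2.1. Scheduled 35%. Caledon agreement on XVI.1.2.1: RVC < 65%. → 35%.
Line B: printing paper → XVI.3; coated → XVI.3.2; in rolls → XVI.3.2.2. Scheduled 8%. anti-dumping (Fenwick, XVI.3): +7%; total 8% + 7% = 15%. → 15%.
Line C: paperboard → XVI.1; coated → XVI.1.1; in sheets → XVI.1.1.1. Scheduled 25%. Westmoor agreement on XVI.1: RVC < 45%; Westmoor agreement on XVI.4.2.2: XVI.1.1.1 not covered. → 25%.
Line D: kraft paper → XVI.4; coated → XVI.4.2; in rolls → XVI.4.2.2. Scheduled 13%. No special measure applies. → 13%.
Sum: 35% + 15% + 25% + 13% = 88%.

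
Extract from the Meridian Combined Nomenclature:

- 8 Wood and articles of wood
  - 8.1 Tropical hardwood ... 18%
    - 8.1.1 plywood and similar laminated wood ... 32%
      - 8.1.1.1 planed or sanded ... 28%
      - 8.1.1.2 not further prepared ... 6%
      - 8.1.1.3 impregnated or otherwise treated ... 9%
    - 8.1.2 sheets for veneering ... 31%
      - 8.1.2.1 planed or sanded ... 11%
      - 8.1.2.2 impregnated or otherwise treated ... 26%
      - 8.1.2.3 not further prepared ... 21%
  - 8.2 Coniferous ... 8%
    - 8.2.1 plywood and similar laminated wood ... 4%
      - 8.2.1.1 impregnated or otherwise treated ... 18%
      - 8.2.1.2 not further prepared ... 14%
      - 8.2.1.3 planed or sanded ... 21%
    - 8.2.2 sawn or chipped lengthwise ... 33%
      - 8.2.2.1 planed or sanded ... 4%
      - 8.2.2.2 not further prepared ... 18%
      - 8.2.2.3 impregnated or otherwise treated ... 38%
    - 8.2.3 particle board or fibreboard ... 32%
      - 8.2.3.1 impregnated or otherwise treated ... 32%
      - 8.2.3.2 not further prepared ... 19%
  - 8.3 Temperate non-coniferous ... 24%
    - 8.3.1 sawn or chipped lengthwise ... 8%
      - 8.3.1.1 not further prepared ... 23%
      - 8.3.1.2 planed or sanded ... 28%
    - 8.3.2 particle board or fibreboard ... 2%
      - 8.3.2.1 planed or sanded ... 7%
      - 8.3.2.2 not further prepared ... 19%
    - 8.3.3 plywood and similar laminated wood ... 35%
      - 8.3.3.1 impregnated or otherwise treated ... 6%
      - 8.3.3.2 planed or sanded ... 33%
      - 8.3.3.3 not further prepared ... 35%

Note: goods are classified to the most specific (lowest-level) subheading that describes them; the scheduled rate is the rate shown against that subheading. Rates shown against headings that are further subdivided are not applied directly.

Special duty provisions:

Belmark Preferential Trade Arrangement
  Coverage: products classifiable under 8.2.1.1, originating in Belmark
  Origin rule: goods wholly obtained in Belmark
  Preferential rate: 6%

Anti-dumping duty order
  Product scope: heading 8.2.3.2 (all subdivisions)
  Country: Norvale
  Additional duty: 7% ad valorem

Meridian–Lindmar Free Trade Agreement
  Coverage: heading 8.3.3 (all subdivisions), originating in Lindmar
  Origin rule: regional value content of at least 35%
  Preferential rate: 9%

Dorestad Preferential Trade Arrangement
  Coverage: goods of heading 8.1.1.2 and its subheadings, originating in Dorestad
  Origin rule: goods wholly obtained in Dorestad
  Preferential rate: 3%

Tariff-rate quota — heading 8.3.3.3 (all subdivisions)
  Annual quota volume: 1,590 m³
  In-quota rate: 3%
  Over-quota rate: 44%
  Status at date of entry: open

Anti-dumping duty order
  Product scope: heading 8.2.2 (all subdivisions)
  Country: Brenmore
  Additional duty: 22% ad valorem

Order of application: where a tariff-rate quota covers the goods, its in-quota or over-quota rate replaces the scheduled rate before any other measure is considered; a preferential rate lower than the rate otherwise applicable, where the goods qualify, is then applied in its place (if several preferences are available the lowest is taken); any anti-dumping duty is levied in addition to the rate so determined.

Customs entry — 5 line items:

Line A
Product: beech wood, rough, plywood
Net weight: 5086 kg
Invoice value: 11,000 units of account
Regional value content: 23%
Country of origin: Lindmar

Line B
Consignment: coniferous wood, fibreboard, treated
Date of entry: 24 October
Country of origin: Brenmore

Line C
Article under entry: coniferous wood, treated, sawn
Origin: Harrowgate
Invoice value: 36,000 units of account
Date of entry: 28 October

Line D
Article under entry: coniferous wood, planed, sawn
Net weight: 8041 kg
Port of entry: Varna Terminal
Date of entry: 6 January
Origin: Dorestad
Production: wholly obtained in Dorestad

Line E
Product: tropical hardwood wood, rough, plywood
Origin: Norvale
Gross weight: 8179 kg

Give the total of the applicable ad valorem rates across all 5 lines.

Line A: beech → 8.3; plywood → 8.3.3; rough → 8.3.3.3. Scheduled 35%. quota on 8.3.3.3 open → in-quota 3%; Lindmar agreement on 8.3.3: RVC < 35%. → 3%.
Line B: coniferous → 8.2; fibreboard → 8.2.3; treated → 8.2.3.1. Scheduled 32%. No special measure applies. → 32%.
Line C: coniferous → 8.2; sawn → 8.2.2; treated → 8.2.2.3. Scheduled 38%. No special measure applies. → 38%.
Line D: coniferous → 8.2; sawn → 8.2.2; planed → 8.2.2.1. Scheduled 4%. Dorestad agreement on 8.1.1.2: 8.2.2.1 not covered. → 4%.
Line E: tropical hardwood → 8.1; plywood → 8.1.1; rough → 8.1.1.2. Scheduled 6%. No special measure applies. → 6%.
Sum: 3% + 32% + 38% + 4% + 6% = 83%.

83%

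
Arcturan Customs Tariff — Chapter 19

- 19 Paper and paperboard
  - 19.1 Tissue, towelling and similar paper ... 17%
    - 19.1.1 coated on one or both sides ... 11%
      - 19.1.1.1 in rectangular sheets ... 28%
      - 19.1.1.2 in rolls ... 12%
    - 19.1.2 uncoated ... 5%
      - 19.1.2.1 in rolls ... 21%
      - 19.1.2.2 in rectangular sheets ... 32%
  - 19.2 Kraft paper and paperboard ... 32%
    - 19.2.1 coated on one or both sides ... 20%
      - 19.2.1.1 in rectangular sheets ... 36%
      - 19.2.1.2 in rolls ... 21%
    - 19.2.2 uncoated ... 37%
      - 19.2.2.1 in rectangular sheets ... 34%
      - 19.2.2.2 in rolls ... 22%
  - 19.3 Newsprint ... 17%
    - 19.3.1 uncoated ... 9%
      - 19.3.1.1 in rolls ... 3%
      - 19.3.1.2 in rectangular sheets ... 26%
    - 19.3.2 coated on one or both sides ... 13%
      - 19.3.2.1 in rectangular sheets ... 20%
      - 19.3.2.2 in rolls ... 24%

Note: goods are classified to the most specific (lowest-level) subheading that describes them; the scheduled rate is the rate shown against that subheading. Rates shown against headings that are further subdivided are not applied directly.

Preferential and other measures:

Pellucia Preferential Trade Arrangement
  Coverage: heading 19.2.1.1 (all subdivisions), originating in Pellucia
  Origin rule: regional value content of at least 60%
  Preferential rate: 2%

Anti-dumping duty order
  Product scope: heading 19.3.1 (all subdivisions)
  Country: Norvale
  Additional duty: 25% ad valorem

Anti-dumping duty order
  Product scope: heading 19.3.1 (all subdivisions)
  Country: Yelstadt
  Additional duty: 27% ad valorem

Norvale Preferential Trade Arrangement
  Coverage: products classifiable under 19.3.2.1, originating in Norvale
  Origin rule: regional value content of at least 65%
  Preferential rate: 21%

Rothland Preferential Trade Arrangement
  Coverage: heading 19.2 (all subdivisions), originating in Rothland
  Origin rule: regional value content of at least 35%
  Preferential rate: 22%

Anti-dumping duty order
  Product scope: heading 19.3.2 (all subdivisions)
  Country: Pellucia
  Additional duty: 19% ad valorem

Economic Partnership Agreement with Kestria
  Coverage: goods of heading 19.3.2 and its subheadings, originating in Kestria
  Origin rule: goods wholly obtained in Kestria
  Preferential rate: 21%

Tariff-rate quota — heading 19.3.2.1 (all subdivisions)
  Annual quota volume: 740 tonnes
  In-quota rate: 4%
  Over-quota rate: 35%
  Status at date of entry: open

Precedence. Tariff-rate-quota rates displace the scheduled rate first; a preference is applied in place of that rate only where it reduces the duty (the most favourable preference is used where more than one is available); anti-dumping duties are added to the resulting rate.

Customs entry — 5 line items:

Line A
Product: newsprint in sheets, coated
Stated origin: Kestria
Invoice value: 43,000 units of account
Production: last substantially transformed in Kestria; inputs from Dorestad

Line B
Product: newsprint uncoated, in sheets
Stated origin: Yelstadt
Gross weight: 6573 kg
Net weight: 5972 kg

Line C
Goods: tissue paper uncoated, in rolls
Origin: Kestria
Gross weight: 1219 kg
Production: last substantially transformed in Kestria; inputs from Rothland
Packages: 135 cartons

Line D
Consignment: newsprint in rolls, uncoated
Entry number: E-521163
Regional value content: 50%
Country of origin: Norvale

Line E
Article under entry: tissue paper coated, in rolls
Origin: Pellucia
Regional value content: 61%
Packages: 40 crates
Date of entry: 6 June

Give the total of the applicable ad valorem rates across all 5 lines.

Line A: newsprint → 19.3; coated → 19.3.2; in sheets → 19.3.2.1. Scheduled 20%. quota on 19.3.2.1 open → in-quota 4%; Kestria agreement on 19.3.2: not wholly obtained. → 4%.
Line B: newsprint → 19.3; uncoated → 19.3.1; in sheets → 19.3.1.2. Scheduled 26%. anti-dumping (Yelstadt, 19.3.1): +27%; total 26% + 27% = 53%. → 53%.
Line C: tissue paper → 19.1; uncoated → 19.1.2; in rolls → 19.1.2.1. Scheduled 21%. Kestria agreement on 19.3.2: 19.1.2.1 not covered. → 21%.
Line D: newsprint → 19.3; uncoated → 19.3.1; in rolls → 19.3.1.1. Scheduled 3%. Norvale agreement on 19.3.2.1: 19.3.1.1 not covered; anti-dumping (Norvale, 19.3.1): +25%; total 3% + 25% = 28%. → 28%.
Line E: tissue paper → 19.1; coated → 19.1.1; in rolls → 19.1.1.2. Scheduled 12%. Pellucia agreement on 19.2.1.1: 19.1.1.2 not covered. → 12%.
Sum: 4% + 53% + 21% + 28% + 12% = 118%.

118%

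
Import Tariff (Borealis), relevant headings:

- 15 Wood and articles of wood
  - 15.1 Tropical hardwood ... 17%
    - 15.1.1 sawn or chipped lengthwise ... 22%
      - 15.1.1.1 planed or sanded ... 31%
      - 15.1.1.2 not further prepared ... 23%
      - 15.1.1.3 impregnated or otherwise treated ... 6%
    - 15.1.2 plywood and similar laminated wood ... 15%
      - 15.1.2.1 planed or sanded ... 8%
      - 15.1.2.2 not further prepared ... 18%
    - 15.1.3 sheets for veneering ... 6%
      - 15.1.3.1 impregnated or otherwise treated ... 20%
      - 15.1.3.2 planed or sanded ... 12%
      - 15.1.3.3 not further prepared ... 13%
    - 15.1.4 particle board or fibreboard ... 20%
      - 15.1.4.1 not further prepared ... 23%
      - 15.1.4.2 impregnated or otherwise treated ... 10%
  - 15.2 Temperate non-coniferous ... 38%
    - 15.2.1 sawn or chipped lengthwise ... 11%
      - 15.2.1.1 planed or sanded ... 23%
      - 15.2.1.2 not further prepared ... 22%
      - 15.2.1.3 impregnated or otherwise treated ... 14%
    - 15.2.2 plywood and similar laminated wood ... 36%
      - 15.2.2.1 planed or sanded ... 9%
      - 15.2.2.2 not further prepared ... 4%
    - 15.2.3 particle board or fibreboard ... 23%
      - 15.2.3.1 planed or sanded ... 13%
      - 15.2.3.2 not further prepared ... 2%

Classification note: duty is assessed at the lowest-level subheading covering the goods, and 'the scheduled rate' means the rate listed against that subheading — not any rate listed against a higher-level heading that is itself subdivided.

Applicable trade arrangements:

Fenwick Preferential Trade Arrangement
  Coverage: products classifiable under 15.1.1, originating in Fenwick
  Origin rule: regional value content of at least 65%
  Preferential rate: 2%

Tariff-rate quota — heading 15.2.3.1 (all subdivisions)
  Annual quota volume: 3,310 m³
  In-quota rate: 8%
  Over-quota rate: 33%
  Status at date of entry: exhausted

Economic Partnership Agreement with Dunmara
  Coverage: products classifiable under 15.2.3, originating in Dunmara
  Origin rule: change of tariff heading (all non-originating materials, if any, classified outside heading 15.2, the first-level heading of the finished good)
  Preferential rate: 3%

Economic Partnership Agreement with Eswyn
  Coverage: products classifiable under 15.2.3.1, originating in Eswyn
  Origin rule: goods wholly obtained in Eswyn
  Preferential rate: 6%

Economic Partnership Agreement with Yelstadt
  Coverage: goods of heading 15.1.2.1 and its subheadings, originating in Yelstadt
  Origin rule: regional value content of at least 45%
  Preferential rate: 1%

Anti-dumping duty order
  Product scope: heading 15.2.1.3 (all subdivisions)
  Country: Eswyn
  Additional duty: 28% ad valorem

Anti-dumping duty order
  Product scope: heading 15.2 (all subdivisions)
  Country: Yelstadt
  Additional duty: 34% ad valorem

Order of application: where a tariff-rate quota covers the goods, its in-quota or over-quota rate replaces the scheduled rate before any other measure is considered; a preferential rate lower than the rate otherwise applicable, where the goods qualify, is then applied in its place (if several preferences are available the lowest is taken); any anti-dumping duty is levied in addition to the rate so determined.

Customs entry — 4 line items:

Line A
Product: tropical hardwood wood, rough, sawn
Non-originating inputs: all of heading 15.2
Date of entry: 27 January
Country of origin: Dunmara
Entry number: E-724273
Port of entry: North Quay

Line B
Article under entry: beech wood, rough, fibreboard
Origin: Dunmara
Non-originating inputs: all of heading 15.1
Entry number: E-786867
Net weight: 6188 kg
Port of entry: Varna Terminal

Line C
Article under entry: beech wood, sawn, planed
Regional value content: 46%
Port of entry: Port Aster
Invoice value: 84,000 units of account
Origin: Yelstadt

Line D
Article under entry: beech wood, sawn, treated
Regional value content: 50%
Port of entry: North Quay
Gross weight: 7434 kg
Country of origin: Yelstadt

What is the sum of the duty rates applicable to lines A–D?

130%

Line A: tropical hardwood → 15.1; sawn → 15.1.1; rough → 15.1.1.2. Scheduled 23%. Dunmara agreement on 15.2.3: 15.1.1.2 not covered. → 23%.
Line B: beech → 15.2; fibreboard → 15.2.3; rough → 15.2.3.2. Scheduled 2%. Dunmara agreement on 15.2.3: CTH met → 3% available; preference 3% not lower than 2% → no reduction. → 2%.
Line C: beech → 15.2; sawn → 15.2.1; planed → 15.2.1.1. Scheduled 23%. Yelstadt agreement on 15.1.2.1: 15.2.1.1 not covered; anti-dumping (Yelstadt, 15.2): +34%; total 23% + 34% = 57%. → 57%.
Line D: beech → 15.2; sawn → 15.2.1; treated → 15.2.1.3. Scheduled 14%. Yelstadt agreement on 15.1.2.1: 15.2.1.3 not covered; anti-dumping (Yelstadt, 15.2): +34%; total 14% + 34% = 48%. → 48%.
Sum: 23% + 2% + 57% + 48% = 130%.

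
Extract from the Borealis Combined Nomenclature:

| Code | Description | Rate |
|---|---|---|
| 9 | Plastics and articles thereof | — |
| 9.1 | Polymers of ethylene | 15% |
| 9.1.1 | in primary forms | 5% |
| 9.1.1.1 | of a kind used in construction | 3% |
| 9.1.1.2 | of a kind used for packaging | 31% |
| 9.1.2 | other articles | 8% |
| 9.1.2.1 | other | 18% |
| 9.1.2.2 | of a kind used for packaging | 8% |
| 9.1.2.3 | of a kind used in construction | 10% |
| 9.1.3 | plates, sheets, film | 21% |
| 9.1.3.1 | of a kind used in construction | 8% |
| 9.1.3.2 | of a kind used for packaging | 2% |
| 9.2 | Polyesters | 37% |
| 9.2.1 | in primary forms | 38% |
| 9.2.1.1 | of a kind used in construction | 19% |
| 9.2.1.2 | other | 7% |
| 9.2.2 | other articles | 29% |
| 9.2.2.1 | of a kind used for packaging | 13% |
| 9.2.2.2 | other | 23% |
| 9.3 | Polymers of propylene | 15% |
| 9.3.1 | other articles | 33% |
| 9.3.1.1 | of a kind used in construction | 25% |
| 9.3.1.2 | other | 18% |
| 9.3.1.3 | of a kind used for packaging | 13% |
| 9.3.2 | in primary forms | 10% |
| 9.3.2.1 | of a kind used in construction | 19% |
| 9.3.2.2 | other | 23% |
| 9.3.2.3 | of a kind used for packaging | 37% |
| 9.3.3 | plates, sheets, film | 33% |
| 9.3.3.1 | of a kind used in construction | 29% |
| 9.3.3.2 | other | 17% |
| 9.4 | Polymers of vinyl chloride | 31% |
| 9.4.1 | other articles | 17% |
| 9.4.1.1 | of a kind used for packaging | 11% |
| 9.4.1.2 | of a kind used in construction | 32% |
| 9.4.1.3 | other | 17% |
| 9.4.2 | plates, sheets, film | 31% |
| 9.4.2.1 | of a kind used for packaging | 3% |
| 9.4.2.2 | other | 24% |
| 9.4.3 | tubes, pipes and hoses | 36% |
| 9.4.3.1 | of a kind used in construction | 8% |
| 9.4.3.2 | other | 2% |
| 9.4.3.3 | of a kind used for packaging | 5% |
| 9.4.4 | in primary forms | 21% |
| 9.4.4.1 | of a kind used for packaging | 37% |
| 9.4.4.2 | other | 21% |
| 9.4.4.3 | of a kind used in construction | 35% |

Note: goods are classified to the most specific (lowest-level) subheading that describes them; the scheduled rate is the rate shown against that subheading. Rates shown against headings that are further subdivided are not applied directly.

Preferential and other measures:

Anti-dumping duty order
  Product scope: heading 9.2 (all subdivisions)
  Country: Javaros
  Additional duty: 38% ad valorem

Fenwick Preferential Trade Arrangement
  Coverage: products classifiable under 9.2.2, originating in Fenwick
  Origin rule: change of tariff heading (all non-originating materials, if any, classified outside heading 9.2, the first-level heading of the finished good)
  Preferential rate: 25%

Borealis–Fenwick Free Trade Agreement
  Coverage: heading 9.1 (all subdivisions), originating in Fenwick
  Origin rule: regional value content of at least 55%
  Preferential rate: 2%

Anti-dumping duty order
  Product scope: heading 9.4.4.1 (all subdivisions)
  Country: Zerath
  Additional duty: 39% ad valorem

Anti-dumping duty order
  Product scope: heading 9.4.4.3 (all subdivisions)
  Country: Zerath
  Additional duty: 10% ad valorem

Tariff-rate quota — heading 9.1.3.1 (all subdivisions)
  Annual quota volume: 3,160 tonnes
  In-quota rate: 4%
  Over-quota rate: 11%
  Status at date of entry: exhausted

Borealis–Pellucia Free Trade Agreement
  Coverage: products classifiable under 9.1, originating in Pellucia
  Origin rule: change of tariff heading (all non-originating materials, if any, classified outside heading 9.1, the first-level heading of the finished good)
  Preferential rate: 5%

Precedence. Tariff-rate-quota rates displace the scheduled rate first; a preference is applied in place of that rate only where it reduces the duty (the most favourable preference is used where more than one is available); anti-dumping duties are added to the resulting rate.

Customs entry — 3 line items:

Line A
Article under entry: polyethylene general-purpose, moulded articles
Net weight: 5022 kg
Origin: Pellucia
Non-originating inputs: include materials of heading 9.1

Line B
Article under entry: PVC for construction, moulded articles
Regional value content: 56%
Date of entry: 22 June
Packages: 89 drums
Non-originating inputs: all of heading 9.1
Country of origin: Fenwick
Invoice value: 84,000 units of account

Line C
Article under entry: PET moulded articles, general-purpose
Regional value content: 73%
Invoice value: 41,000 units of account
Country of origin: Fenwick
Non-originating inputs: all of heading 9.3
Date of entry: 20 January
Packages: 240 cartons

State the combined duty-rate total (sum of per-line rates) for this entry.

73%

Line A: polyethylene → 9.1; moulded articles → 9.1.2; general-purpose → 9.1.2.1. Scheduled 18%. Pellucia agreement on 9.1: CTH not met. → 18%.
Line B: PVC → 9.4; moulded articles → 9.4.1; for construction → 9.4.1.2. Scheduled 32%. Fenwick agreement on 9.2.2: 9.4.1.2 not covered; Fenwick agreement on 9.1: 9.4.1.2 not covered. → 32%.
Line C: PET → 9.2; moulded articles → 9.2.2; general-purpose → 9.2.2.2. Scheduled 23%. Fenwick agreement on 9.2.2: CTH met → 25% available; Fenwick agreement on 9.1: 9.2.2.2 not covered; preference 25% not lower than 23% → no reduction. → 23%.
Sum: 18% + 32% + 23% = 73%.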